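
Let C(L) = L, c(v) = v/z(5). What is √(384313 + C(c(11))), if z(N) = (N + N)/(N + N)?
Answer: 2*√96081 ≈ 619.94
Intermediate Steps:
z(N) = 1 (z(N) = (2*N)/((2*N)) = (2*N)*(1/(2*N)) = 1)
c(v) = v (c(v) = v/1 = v*1 = v)
√(384313 + C(c(11))) = √(384313 + 11) = √384324 = 2*√96081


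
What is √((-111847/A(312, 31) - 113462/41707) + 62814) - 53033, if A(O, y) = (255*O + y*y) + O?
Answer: -53033 + √713876970593427069034029/3371301931 ≈ -52782.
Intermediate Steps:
A(O, y) = y² + 256*O (A(O, y) = (255*O + y²) + O = (y² + 255*O) + O = y² + 256*O)
√((-111847/A(312, 31) - 113462/41707) + 62814) - 53033 = √((-111847/(31² + 256*312) - 113462/41707) + 62814) - 53033 = √((-111847/(961 + 79872) - 113462*1/41707) + 62814) - 53033 = √((-111847/80833 - 113462/41707) + 62814) - 53033 = √(-13836276675/3371301931 + 62814) - 53033 = √(211751123217159/3371301931) - 53033 = √713876970593427069034029/3371301931 - 53033 = -53033 + √713876970593427069034029/3371301931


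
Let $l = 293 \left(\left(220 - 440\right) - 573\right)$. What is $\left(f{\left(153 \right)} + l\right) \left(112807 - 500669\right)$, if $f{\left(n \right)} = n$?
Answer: $90060004952$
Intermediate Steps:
$l = -232349$ ($l = 293 \left(\left(220 - 440\right) - 573\right) = 293 \left(-220 - 573\right) = 293 \left(-793\right) = -232349$)
$\left(f{\left(153 \right)} + l\right) \left(112807 - 500669\right) = \left(153 - 232349\right) \left(112807 - 500669\right) = \left(-232196\right) \left(-387862\right) = 90060004952$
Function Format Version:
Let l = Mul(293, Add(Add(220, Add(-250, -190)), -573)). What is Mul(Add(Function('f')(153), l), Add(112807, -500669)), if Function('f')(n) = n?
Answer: 90060004952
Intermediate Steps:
l = -232349 (l = Mul(293, Add(Add(220, -440), -573)) = Mul(293, Add(-220, -573)) = Mul(293, -793) = -232349)
Mul(Add(Function('f')(153), l), Add(112807, -500669)) = Mul(Add(153, -232349), Add(112807, -500669)) = Mul(-232196, -387862) = 90060004952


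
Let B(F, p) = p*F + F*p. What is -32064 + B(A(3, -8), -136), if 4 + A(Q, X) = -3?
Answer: -30160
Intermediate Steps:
A(Q, X) = -7 (A(Q, X) = -4 - 3 = -7)
B(F, p) = 2*F*p (B(F, p) = F*p + F*p = 2*F*p)
-32064 + B(A(3, -8), -136) = -32064 + 2*(-7)*(-136) = -32064 + 1904 = -30160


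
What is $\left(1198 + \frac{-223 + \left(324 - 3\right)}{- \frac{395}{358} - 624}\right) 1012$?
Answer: $\frac{271278482904}{223787} \approx 1.2122 \cdot 10^{6}$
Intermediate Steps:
$\left(1198 + \frac{-223 + \left(324 - 3\right)}{- \frac{395}{358} - 624}\right) 1012 = \left(1198 + \frac{-223 + 321}{\left(-395\right) \frac{1}{358} - 624}\right) 1012 = \left(1198 + \frac{98}{- \frac{395}{358} - 624}\right) 1012 = \left(1198 + \frac{98}{- \frac{223787}{358}}\right) 1012 = \left(1198 + 98 \left(- \frac{358}{223787}\right)\right) 1012 = \left(1198 - \frac{35084}{223787}\right) 1012 = \frac{268061742}{223787} \cdot 1012 = \frac{271278482904}{223787}$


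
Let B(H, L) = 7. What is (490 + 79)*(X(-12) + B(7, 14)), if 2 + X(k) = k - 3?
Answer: -5690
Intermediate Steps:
X(k) = -5 + k (X(k) = -2 + (k - 3) = -2 + (-3 + k) = -5 + k)
(490 + 79)*(X(-12) + B(7, 14)) = (490 + 79)*((-5 - 12) + 7) = 569*(-17 + 7) = 569*(-10) = -5690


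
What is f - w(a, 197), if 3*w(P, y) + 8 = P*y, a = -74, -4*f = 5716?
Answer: 3433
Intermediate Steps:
f = -1429 (f = -¼*5716 = -1429)
w(P, y) = -8/3 + P*y/3 (w(P, y) = -8/3 + (P*y)/3 = -8/3 + P*y/3)
f - w(a, 197) = -1429 - (-8/3 + (⅓)*(-74)*197) = -1429 - (-8/3 - 14578/3) = -1429 - 1*(-4862) = -1429 + 4862 = 3433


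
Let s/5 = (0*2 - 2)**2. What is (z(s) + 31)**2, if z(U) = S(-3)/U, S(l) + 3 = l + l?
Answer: 373321/400 ≈ 933.30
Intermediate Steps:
S(l) = -3 + 2*l (S(l) = -3 + (l + l) = -3 + 2*l)
s = 20 (s = 5*(0*2 - 2)**2 = 5*(0 - 2)**2 = 5*(-2)**2 = 5*4 = 20)
z(U) = -9/U (z(U) = (-3 + 2*(-3))/U = (-3 - 6)/U = -9/U)
(z(s) + 31)**2 = (-9/20 + 31)**2 = (611/20)**2 = 373321/400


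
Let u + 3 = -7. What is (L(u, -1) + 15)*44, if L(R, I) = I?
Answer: 616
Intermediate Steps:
u = -10 (u = -3 - 7 = -10)
(L(u, -1) + 15)*44 = (-1 + 15)*44 = 14*44 = 616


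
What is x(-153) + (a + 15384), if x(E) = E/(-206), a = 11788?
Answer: 5597585/206 ≈ 27173.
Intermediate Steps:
x(E) = -E/206 (x(E) = E*(-1/206) = -E/206)
x(-153) + (a + 15384) = -1/206*(-153) + (11788 + 15384) = 153/206 + 27172 = 5597585/206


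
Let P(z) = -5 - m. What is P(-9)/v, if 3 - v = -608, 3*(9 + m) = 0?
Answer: 4/611 ≈ 0.0065466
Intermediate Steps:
m = -9 (m = -9 + (1/3)*0 = -9 + 0 = -9)
v = 611 (v = 3 - 1*(-608) = 3 + 608 = 611)
P(z) = 4 (P(z) = -5 - 1*(-9) = -5 + 9 = 4)
P(-9)/v = 4/611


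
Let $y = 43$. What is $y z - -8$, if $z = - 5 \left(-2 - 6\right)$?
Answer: $1728$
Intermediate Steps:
$z = 40$ ($z = \left(-5\right) \left(-8\right) = 40$)
$y z - -8 = 43 \cdot 40 - -8 = 1720 + 8 = 1728$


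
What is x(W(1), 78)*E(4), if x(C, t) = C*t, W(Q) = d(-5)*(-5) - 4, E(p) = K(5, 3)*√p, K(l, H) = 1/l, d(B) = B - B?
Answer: -624/5 ≈ -124.80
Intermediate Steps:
d(B) = 0
E(p) = √p/5
W(Q) = -4 (W(Q) = 0*(-5) - 4 = 0 - 4 = -4)
x(W(1), 78)*E(4) = (-4*78)*(√4/5) = -312*2/5 = -312*⅖ = -624/5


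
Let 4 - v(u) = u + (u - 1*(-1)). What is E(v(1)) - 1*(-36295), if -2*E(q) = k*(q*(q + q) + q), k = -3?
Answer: 72599/2 ≈ 36300.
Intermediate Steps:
v(u) = 3 - 2*u (v(u) = 4 - (u + (u - 1*(-1))) = 4 - (u + (u + 1)) = 4 - (u + (1 + u)) = 4 - (1 + 2*u) = 4 + (-1 - 2*u) = 3 - 2*u)
E(q) = 3*q² + 3*q/2 (E(q) = -(-3)*(q*(q + q) + q)/2 = -(-3)*(q*(2*q) + q)/2 = -(-3)*(2*q² + q)/2 = -(-3)*(q + 2*q²)/2 = -(-6*q² - 3*q)/2 = 3*q² + 3*q/2)
E(v(1)) - 1*(-36295) = 3*(3 - 2*1)*(1 + 2*(3 - 2*1))/2 - 1*(-36295) = 3*(3 - 2)*(1 + 2*(3 - 2))/2 + 36295 = (3/2)*1*(1 + 2*1) + 36295 = (3/2)*1*(1 + 2) + 36295 = (3/2)*1*3 + 36295 = 9/2 + 36295 = 72599/2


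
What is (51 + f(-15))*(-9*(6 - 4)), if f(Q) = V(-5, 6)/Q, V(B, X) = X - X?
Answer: -918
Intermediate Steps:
V(B, X) = 0
f(Q) = 0 (f(Q) = 0/Q = 0)
(51 + f(-15))*(-9*(6 - 4)) = (51 + 0)*(-9*(6 - 4)) = 51*(-9*2) = 51*(-18) = -918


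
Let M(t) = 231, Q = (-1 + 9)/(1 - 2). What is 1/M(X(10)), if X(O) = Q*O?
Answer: 1/231 ≈ 0.0043290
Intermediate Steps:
Q = -8 (Q = 8/(-1) = 8*(-1) = -8)
X(O) = -8*O
1/M(X(10)) = 1/231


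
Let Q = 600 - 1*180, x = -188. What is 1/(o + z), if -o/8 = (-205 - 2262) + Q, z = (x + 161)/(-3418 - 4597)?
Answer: 8015/131253667 ≈ 6.1065e-5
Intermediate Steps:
Q = 420 (Q = 600 - 180 = 420)
z = 27/8015 (z = (-188 + 161)/(-3418 - 4597) = -27/(-8015) = -27*(-1/8015) = 27/8015 ≈ 0.0033687)
o = 16376 (o = -8*((-205 - 2262) + 420) = -8*(-2467 + 420) = -8*(-2047) = 16376)
1/(o + z) = 1/(16376 + 27/8015) = 1/(131253667/8015) = 8015/131253667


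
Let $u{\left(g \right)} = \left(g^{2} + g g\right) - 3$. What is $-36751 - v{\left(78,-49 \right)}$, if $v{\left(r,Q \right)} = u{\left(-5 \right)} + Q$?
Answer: $-36749$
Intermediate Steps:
$u{\left(g \right)} = -3 + 2 g^{2}$ ($u{\left(g \right)} = \left(g^{2} + g^{2}\right) - 3 = 2 g^{2} - 3 = -3 + 2 g^{2}$)
$v{\left(r,Q \right)} = 47 + Q$ ($v{\left(r,Q \right)} = \left(-3 + 2 \left(-5\right)^{2}\right) + Q = \left(-3 + 2 \cdot 25\right) + Q = \left(-3 + 50\right) + Q = 47 + Q$)
$-36751 - v{\left(78,-49 \right)} = -36751 - \left(47 - 49\right) = -36751 - -2 = -36751 + 2 = -36749$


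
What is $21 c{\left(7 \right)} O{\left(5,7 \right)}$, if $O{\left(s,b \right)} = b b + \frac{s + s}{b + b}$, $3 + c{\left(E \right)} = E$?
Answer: $4176$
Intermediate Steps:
$c{\left(E \right)} = -3 + E$
$O{\left(s,b \right)} = b^{2} + \frac{s}{b}$ ($O{\left(s,b \right)} = b^{2} + \frac{2 s}{2 b} = b^{2} + 2 s \frac{1}{2 b} = b^{2} + \frac{s}{b}$)
$21 c{\left(7 \right)} O{\left(5,7 \right)} = 21 \left(-3 + 7\right) \frac{5 + 7^{3}}{7} = 21 \cdot 4 \frac{5 + 343}{7} = 84 \cdot \frac{1}{7} \cdot 348 = 84 \cdot \frac{348}{7} = 4176$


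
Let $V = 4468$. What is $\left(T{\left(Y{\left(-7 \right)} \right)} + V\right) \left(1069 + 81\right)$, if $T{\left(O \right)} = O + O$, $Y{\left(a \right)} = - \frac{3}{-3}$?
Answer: $5140500$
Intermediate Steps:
$Y{\left(a \right)} = 1$ ($Y{\left(a \right)} = \left(-3\right) \left(- \frac{1}{3}\right) = 1$)
$T{\left(O \right)} = 2 O$
$\left(T{\left(Y{\left(-7 \right)} \right)} + V\right) \left(1069 + 81\right) = \left(2 \cdot 1 + 4468\right) \left(1069 + 81\right) = \left(2 + 4468\right) 1150 = 4470 \cdot 1150 = 5140500$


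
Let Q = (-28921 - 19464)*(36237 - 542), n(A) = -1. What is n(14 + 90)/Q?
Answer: 1/1727102575 ≈ 5.7900e-10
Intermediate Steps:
Q = -1727102575 (Q = -48385*35695 = -1727102575)
n(14 + 90)/Q = -1/(-1727102575) = -1*(-1/1727102575) = 1/1727102575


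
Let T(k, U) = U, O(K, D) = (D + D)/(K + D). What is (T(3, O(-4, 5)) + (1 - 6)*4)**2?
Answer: 100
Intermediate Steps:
O(K, D) = 2*D/(D + K) (O(K, D) = (2*D)/(D + K) = 2*D/(D + K))
(T(3, O(-4, 5)) + (1 - 6)*4)**2 = (2*5/(5 - 4) + (1 - 6)*4)**2 = (2*5/1 - 5*4)**2 = (2*5*1 - 20)**2 = (10 - 20)**2 = (-10)**2 = 100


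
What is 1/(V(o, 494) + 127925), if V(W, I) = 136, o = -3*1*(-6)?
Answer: 1/128061 ≈ 7.8088e-6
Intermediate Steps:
o = 18 (o = -3*(-6) = 18)
1/(V(o, 494) + 127925) = 1/(136 + 127925) = 1/128061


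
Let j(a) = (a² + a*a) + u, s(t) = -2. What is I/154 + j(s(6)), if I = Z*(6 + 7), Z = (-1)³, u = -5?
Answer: 449/154 ≈ 2.9156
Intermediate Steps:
Z = -1
j(a) = -5 + 2*a² (j(a) = (a² + a*a) - 5 = (a² + a²) - 5 = 2*a² - 5 = -5 + 2*a²)
I = -13 (I = -(6 + 7) = -1*13 = -13)
I/154 + j(s(6)) = -13/154 + (-5 + 2*(-2)²) = -13*1/154 + (-5 + 2*4) = -13/154 + (-5 + 8) = -13/154 + 3 = 449/154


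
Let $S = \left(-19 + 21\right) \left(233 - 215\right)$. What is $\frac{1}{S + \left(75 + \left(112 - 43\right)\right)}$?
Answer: $\frac{1}{180} \approx 0.0055556$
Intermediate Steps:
$S = 36$ ($S = 2 \cdot 18 = 36$)
$\frac{1}{S + \left(75 + \left(112 - 43\right)\right)} = \frac{1}{36 + \left(75 + \left(112 - 43\right)\right)} = \frac{1}{36 + \left(75 + 69\right)} = \frac{1}{36 + 144} = \frac{1}{180}$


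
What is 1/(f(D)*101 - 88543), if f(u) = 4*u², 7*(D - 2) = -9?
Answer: -49/4328507 ≈ -1.1320e-5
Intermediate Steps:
D = 5/7 (D = 2 + (⅐)*(-9) = 2 - 9/7 = 5/7 ≈ 0.71429)
1/(f(D)*101 - 88543) = 1/((4*(5/7)²)*101 - 88543) = 1/((4*(25/49))*101 - 88543) = 1/((100/49)*101 - 88543) = 1/(10100/49 - 88543) = 1/(-4328507/49) = -49/4328507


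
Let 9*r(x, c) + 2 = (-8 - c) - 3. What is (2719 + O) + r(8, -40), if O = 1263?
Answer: 3985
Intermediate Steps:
r(x, c) = -13/9 - c/9 (r(x, c) = -2/9 + ((-8 - c) - 3)/9 = -2/9 + (-11 - c)/9 = -2/9 + (-11/9 - c/9) = -13/9 - c/9)
(2719 + O) + r(8, -40) = (2719 + 1263) + (-13/9 - ⅑*(-40)) = 3982 + (-13/9 + 40/9) = 3982 + 3 = 3985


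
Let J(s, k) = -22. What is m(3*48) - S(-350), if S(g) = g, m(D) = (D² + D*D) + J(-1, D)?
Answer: 41800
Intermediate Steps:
m(D) = -22 + 2*D² (m(D) = (D² + D*D) - 22 = (D² + D²) - 22 = 2*D² - 22 = -22 + 2*D²)
m(3*48) - S(-350) = (-22 + 2*(3*48)²) - 1*(-350) = (-22 + 2*144²) + 350 = (-22 + 2*20736) + 350 = (-22 + 41472) + 350 = 41450 + 350 = 41800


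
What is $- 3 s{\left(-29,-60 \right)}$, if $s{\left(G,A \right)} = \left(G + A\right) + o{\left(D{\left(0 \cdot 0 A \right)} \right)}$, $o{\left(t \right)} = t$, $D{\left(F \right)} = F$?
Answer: $267$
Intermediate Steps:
$s{\left(G,A \right)} = A + G$ ($s{\left(G,A \right)} = \left(G + A\right) + 0 \cdot 0 A = \left(A + G\right) + 0 A = \left(A + G\right) + 0 = A + G$)
$- 3 s{\left(-29,-60 \right)} = - 3 \left(-60 - 29\right) = - 3 \left(-89\right) = \left(-1\right) \left(-267\right) = 267$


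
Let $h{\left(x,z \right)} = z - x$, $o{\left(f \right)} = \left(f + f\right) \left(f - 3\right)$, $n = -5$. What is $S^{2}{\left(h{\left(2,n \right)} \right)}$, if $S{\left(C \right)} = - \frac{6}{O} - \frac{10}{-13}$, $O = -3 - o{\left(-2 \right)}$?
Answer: $\frac{94864}{89401} \approx 1.0611$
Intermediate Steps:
$o{\left(f \right)} = 2 f \left(-3 + f\right)$
$O = -23$ ($O = -3 - 2 \left(-2\right) \left(-3 - 2\right) = -3 - 2 \left(-2\right) \left(-5\right) = -3 - 20 = -23$)
$S{\left(C \right)} = \frac{308}{299}$ ($S{\left(C \right)} = - \frac{6}{-23} - \frac{10}{-13} = \left(-6\right) \left(- \frac{1}{23}\right) - - \frac{10}{13} = \frac{6}{23} + \frac{10}{13} = \frac{308}{299}$)
$S^{2}{\left(h{\left(2,n \right)} \right)} = \left(\frac{308}{299}\right)^{2} = \frac{94864}{89401}$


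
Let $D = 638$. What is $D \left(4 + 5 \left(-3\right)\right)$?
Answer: $-7018$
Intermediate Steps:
$D \left(4 + 5 \left(-3\right)\right) = 638 \left(4 + 5 \left(-3\right)\right) = 638 \left(4 - 15\right) = 638 \left(-11\right) = -7018$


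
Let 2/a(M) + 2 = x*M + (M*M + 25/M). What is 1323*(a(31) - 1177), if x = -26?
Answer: -3712254651/2384 ≈ -1.5572e+6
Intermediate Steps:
a(M) = 2/(-2 + M² - 26*M + 25/M) (a(M) = 2/(-2 + (-26*M + (M*M + 25/M))) = 2/(-2 + (-26*M + (M² + 25/M))) = 2/(-2 + (M² - 26*M + 25/M)) = 2/(-2 + M² - 26*M + 25/M))
1323*(a(31) - 1177) = 1323*(2*31/(25 + 31³ - 26*31² - 2*31) - 1177) = 1323*(2*31/(25 + 29791 - 26*961 - 62) - 1177) = 1323*(2*31/(25 + 29791 - 24986 - 62) - 1177) = 1323*(2*31/4768 - 1177) = 1323*(2*31*(1/4768) - 1177) = 1323*(31/2384 - 1177) = 1323*(-2805937/2384) = -3712254651/2384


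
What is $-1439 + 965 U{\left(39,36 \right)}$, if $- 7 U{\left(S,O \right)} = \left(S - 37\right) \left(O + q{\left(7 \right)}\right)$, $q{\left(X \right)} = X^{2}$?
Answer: $- \frac{174123}{7} \approx -24875.0$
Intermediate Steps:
$U{\left(S,O \right)} = - \frac{\left(-37 + S\right) \left(49 + O\right)}{7}$ ($U{\left(S,O \right)} = - \frac{\left(S - 37\right) \left(O + 7^{2}\right)}{7} = - \frac{\left(-37 + S\right) \left(O + 49\right)}{7} = - \frac{\left(-37 + S\right) \left(49 + O\right)}{7}$)
$-1439 + 965 U{\left(39,36 \right)} = -1439 + 965 \left(259 - 273 + \frac{37}{7} \cdot 36 - \frac{36}{7} \cdot 39\right) = -1439 + 965 \left(259 - 273 + \frac{1332}{7} - \frac{1404}{7}\right) = -1439 + 965 \left(- \frac{170}{7}\right) = -1439 - \frac{164050}{7} = - \frac{174123}{7}$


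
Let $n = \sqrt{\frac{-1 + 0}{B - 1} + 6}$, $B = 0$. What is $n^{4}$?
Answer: $49$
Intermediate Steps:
$n = \sqrt{7}$ ($n = \sqrt{\frac{-1 + 0}{0 - 1} + 6} = \sqrt{- \frac{1}{-1} + 6} = \sqrt{\left(-1\right) \left(-1\right) + 6} = \sqrt{1 + 6} = \sqrt{7} \approx 2.6458$)
$n^{4} = \left(\sqrt{7}\right)^{4} = 49$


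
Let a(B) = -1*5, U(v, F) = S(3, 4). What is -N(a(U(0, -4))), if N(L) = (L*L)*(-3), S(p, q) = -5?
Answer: 75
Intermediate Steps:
U(v, F) = -5
a(B) = -5
N(L) = -3*L² (N(L) = L²*(-3) = -3*L²)
-N(a(U(0, -4))) = -(-3)*(-5)² = -(-3)*25 = -1*(-75) = 75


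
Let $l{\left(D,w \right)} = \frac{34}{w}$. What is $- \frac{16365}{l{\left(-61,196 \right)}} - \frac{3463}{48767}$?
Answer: $- \frac{78211110461}{829039} \approx -94340.0$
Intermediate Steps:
$- \frac{16365}{l{\left(-61,196 \right)}} - \frac{3463}{48767} = - \frac{16365}{34 \cdot \frac{1}{196}} - \frac{3463}{48767} = - \frac{16365}{\frac{17}{98}} - \frac{3463}{48767} = \left(-16365\right) \frac{98}{17} - \frac{3463}{48767} = - \frac{1603770}{17} - \frac{3463}{48767} = - \frac{78211110461}{829039}$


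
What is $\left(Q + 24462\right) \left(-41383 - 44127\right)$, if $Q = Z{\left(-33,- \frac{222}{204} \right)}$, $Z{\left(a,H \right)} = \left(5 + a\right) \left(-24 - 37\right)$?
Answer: $-2237796700$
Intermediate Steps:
$Z{\left(a,H \right)} = -305 - 61 a$ ($Z{\left(a,H \right)} = \left(5 + a\right) \left(-61\right) = -305 - 61 a$)
$Q = 1708$ ($Q = -305 - -2013 = -305 + 2013 = 1708$)
$\left(Q + 24462\right) \left(-41383 - 44127\right) = \left(1708 + 24462\right) \left(-41383 - 44127\right) = 26170 \left(-85510\right) = -2237796700$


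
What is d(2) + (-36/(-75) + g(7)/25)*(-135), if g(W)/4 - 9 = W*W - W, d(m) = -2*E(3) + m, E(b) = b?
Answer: -5852/5 ≈ -1170.4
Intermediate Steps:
d(m) = -6 + m (d(m) = -2*3 + m = -6 + m)
g(W) = 36 - 4*W + 4*W² (g(W) = 36 + 4*(W*W - W) = 36 + 4*(W² - W) = 36 + (-4*W + 4*W²) = 36 - 4*W + 4*W²)
d(2) + (-36/(-75) + g(7)/25)*(-135) = (-6 + 2) + (-36/(-75) + (36 - 4*7 + 4*7²)/25)*(-135) = -4 + (-36*(-1/75) + (36 - 28 + 4*49)*(1/25))*(-135) = -4 + (12/25 + (36 - 28 + 196)*(1/25))*(-135) = -4 + (12/25 + 204*(1/25))*(-135) = -4 + (12/25 + 204/25)*(-135) = -4 + (216/25)*(-135) = -4 - 5832/5 = -5852/5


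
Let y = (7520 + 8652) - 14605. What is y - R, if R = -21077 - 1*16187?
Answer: 38831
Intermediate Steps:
R = -37264 (R = -21077 - 16187 = -37264)
y = 1567 (y = 16172 - 14605 = 1567)
y - R = 1567 - 1*(-37264) = 1567 + 37264 = 38831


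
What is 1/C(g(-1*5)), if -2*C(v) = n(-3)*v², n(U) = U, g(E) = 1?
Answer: ⅔ ≈ 0.66667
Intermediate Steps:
C(v) = 3*v²/2 (C(v) = -(-3)*v²/2 = 3*v²/2)
1/C(g(-1*5)) = 1/((3/2)*1²) = 1/((3/2)*1) = 1/(3/2) = ⅔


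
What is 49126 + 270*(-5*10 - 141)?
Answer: -2444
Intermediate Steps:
49126 + 270*(-5*10 - 141) = 49126 + 270*(-50 - 141) = 49126 + 270*(-191) = 49126 - 51570 = -2444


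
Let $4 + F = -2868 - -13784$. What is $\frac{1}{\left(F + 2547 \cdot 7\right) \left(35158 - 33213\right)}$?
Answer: $\frac{1}{55901245} \approx 1.7889 \cdot 10^{-8}$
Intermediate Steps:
$F = 10912$ ($F = -4 - -10916 = -4 + \left(-2868 + 13784\right) = -4 + 10916 = 10912$)
$\frac{1}{\left(F + 2547 \cdot 7\right) \left(35158 - 33213\right)} = \frac{1}{\left(10912 + 2547 \cdot 7\right) \left(35158 - 33213\right)} = \frac{1}{\left(10912 + 17829\right) 1945} = \frac{1}{28741 \cdot 1945} = \frac{1}{55901245}$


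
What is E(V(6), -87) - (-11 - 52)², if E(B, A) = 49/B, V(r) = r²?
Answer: -142835/36 ≈ -3967.6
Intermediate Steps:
E(V(6), -87) - (-11 - 52)² = 49/(6²) - (-11 - 52)² = 49/36 - 1*(-63)² = 49*(1/36) - 1*3969 = 49/36 - 3969 = -142835/36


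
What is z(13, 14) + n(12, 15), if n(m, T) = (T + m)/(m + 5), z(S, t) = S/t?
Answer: 599/238 ≈ 2.5168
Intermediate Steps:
n(m, T) = (T + m)/(5 + m)
z(13, 14) + n(12, 15) = 13/14 + (15 + 12)/(5 + 12) = 13*(1/14) + 27/17 = 13/14 + (1/17)*27 = 13/14 + 27/17 = 599/238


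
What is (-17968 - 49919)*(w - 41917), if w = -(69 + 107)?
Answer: 2857567491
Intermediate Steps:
w = -176 (w = -1*176 = -176)
(-17968 - 49919)*(w - 41917) = (-17968 - 49919)*(-176 - 41917) = -67887*(-42093) = 2857567491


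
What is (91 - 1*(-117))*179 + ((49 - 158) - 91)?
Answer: 37032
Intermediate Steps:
(91 - 1*(-117))*179 + ((49 - 158) - 91) = (91 + 117)*179 + (-109 - 91) = 208*179 - 200 = 37232 - 200 = 37032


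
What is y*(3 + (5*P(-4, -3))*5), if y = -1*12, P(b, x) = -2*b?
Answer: -2436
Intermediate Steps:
y = -12
y*(3 + (5*P(-4, -3))*5) = -12*(3 + (5*(-2*(-4)))*5) = -12*(3 + (5*8)*5) = -12*(3 + 40*5) = -12*(3 + 200) = -12*203 = -2436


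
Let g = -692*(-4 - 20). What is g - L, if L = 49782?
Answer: -33174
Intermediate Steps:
g = 16608 (g = -692*(-24) = 16608)
g - L = 16608 - 1*49782 = 16608 - 49782 = -33174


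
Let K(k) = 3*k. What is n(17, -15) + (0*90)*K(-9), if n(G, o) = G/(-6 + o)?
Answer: -17/21 ≈ -0.80952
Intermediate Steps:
n(17, -15) + (0*90)*K(-9) = 17/(-6 - 15) + (0*90)*(3*(-9)) = 17/(-21) + 0*(-27) = 17*(-1/21) + 0 = -17/21 + 0 = -17/21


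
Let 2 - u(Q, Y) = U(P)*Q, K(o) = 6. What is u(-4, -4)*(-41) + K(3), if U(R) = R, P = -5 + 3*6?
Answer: -2208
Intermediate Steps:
P = 13 (P = -5 + 18 = 13)
u(Q, Y) = 2 - 13*Q
u(-4, -4)*(-41) + K(3) = (2 - 13*(-4))*(-41) + 6 = (2 + 52)*(-41) + 6 = 54*(-41) + 6 = -2214 + 6 = -2208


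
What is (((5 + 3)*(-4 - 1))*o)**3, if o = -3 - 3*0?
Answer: 1728000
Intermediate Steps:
o = -3 (o = -3 + 0 = -3)
(((5 + 3)*(-4 - 1))*o)**3 = (((5 + 3)*(-4 - 1))*(-3))**3 = ((8*(-5))*(-3))**3 = (-40*(-3))**3 = 120**3 = 1728000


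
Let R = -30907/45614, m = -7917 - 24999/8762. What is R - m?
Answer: 60866458504/7685959 ≈ 7919.2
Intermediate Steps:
m = -5337981/674 (m = -7917 - 24999/8762 = -7917 - 1*1923/674 = -7917 - 1923/674 = -5337981/674 ≈ -7919.9)
R = -30907/45614 (R = -30907*1/45614 = -30907/45614 ≈ -0.67758)
R - m = -30907/45614 - 1*(-5337981/674) = -30907/45614 + 5337981/674 = 60866458504/7685959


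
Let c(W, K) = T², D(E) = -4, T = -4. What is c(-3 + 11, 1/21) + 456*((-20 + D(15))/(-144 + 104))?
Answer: 1448/5 ≈ 289.60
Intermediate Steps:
c(W, K) = 16 (c(W, K) = (-4)² = 16)
c(-3 + 11, 1/21) + 456*((-20 + D(15))/(-144 + 104)) = 16 + 456*((-20 - 4)/(-144 + 104)) = 16 + 456*(-24/(-40)) = 16 + 456*(-24*(-1/40)) = 16 + 456*(⅗) = 16 + 1368/5 = 1448/5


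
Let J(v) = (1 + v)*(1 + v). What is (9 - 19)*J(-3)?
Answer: -40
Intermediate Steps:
J(v) = (1 + v)²
(9 - 19)*J(-3) = (9 - 19)*(1 - 3)² = -10*(-2)² = -10*4 = -40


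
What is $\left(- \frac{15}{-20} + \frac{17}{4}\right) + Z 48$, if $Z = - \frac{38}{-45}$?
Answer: $\frac{683}{15} \approx 45.533$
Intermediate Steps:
$Z = \frac{38}{45}$ ($Z = \left(-38\right) \left(- \frac{1}{45}\right) = \frac{38}{45} \approx 0.84444$)
$\left(- \frac{15}{-20} + \frac{17}{4}\right) + Z 48 = \left(- \frac{15}{-20} + \frac{17}{4}\right) + \frac{38}{45} \cdot 48 = \left(\left(-15\right) \left(- \frac{1}{20}\right) + 17 \cdot \frac{1}{4}\right) + \frac{608}{15} = \left(\frac{3}{4} + \frac{17}{4}\right) + \frac{608}{15} = 5 + \frac{608}{15} = \frac{683}{15}$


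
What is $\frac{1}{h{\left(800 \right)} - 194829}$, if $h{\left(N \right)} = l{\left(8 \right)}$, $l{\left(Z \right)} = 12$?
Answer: $- \frac{1}{194817} \approx -5.133 \cdot 10^{-6}$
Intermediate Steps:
$h{\left(N \right)} = 12$
$\frac{1}{h{\left(800 \right)} - 194829} = \frac{1}{12 - 194829} = \frac{1}{-194817} = - \frac{1}{194817}$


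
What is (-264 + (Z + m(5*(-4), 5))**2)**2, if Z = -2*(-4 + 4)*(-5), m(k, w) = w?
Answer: 57121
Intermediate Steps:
Z = 0 (Z = -0*(-5) = -2*0 = 0)
(-264 + (Z + m(5*(-4), 5))**2)**2 = (-264 + (0 + 5)**2)**2 = (-264 + 5**2)**2 = (-264 + 25)**2 = (-239)**2 = 57121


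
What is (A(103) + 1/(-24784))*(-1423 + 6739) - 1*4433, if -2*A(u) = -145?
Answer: 2360532163/6196 ≈ 3.8098e+5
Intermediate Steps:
A(u) = 145/2 (A(u) = -½*(-145) = 145/2)
(A(103) + 1/(-24784))*(-1423 + 6739) - 1*4433 = (145/2 + 1/(-24784))*(-1423 + 6739) - 1*4433 = (145/2 - 1/24784)*5316 - 4433 = (1796839/24784)*5316 - 4433 = 2387999031/6196 - 4433 = 2360532163/6196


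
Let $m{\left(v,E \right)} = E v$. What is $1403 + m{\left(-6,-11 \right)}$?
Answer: $1469$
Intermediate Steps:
$1403 + m{\left(-6,-11 \right)} = 1403 - -66 = 1403 + 66 = 1469$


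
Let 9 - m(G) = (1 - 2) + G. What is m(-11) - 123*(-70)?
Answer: 8631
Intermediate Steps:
m(G) = 10 - G (m(G) = 9 - ((1 - 2) + G) = 9 - (-1 + G) = 9 + (1 - G) = 10 - G)
m(-11) - 123*(-70) = (10 - 1*(-11)) - 123*(-70) = (10 + 11) + 8610 = 21 + 8610 = 8631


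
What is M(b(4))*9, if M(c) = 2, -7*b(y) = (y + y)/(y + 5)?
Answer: 18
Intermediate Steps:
b(y) = -2*y/(7*(5 + y)) (b(y) = -(y + y)/(7*(y + 5)) = -2*y/(7*(5 + y)))
M(b(4))*9 = 2*9 = 18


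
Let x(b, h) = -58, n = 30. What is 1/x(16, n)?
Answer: -1/58 ≈ -0.017241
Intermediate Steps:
1/x(16, n) = 1/(-58) = -1/58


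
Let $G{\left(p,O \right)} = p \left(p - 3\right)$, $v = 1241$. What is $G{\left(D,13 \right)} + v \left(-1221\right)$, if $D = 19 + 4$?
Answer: $-1514801$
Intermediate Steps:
$D = 23$
$G{\left(p,O \right)} = p \left(-3 + p\right)$
$G{\left(D,13 \right)} + v \left(-1221\right) = 23 \left(-3 + 23\right) + 1241 \left(-1221\right) = 23 \cdot 20 - 1515261 = 460 - 1515261 = -1514801$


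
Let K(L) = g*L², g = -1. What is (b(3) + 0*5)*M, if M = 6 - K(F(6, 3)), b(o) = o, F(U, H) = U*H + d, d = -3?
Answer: 693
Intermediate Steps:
F(U, H) = -3 + H*U (F(U, H) = U*H - 3 = H*U - 3 = -3 + H*U)
K(L) = -L²
M = 231 (M = 6 - (-1)*(-3 + 3*6)² = 6 - (-1)*(-3 + 18)² = 6 - (-1)*15² = 6 - (-1)*225 = 6 - 1*(-225) = 6 + 225 = 231)
(b(3) + 0*5)*M = (3 + 0*5)*231 = (3 + 0)*231 = 3*231 = 693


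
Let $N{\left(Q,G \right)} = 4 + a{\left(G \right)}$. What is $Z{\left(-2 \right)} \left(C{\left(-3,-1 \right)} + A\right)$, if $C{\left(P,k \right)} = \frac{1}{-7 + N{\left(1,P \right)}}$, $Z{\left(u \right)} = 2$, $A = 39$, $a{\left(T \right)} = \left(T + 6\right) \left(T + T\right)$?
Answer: $\frac{1636}{21} \approx 77.905$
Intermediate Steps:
$a{\left(T \right)} = 2 T \left(6 + T\right)$ ($a{\left(T \right)} = \left(6 + T\right) 2 T = 2 T \left(6 + T\right)$)
$N{\left(Q,G \right)} = 4 + 2 G \left(6 + G\right)$
$C{\left(P,k \right)} = \frac{1}{-3 + 2 P \left(6 + P\right)}$ ($C{\left(P,k \right)} = \frac{1}{-7 + \left(4 + 2 P \left(6 + P\right)\right)} = \frac{1}{-3 + 2 P \left(6 + P\right)}$)
$Z{\left(-2 \right)} \left(C{\left(-3,-1 \right)} + A\right) = 2 \left(\frac{1}{-3 + 2 \left(-3\right) \left(6 - 3\right)} + 39\right) = 2 \left(\frac{1}{-3 + 2 \left(-3\right) 3} + 39\right) = 2 \left(\frac{1}{-3 - 18} + 39\right) = 2 \left(\frac{1}{-21} + 39\right) = 2 \left(- \frac{1}{21} + 39\right) = 2 \cdot \frac{818}{21} = \frac{1636}{21}$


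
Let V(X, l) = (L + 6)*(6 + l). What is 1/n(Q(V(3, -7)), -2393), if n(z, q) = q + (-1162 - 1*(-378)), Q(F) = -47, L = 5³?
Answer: -1/3177 ≈ -0.00031476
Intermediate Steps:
L = 125
V(X, l) = 786 + 131*l (V(X, l) = (125 + 6)*(6 + l) = 131*(6 + l) = 786 + 131*l)
n(z, q) = -784 + q (n(z, q) = q + (-1162 + 378) = q - 784 = -784 + q)
1/n(Q(V(3, -7)), -2393) = 1/(-784 - 2393) = 1/(-3177) = -1/3177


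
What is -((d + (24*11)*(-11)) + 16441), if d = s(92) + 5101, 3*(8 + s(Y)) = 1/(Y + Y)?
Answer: -10283761/552 ≈ -18630.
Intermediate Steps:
s(Y) = -8 + 1/(6*Y) (s(Y) = -8 + 1/(3*(Y + Y)) = -8 + 1/(3*((2*Y))) = -8 + (1/(2*Y))/3 = -8 + 1/(6*Y))
d = 2811337/552 (d = (-8 + (⅙)/92) + 5101 = (-8 + (⅙)*(1/92)) + 5101 = (-8 + 1/552) + 5101 = -4415/552 + 5101 = 2811337/552 ≈ 5093.0)
-((d + (24*11)*(-11)) + 16441) = -((2811337/552 + (24*11)*(-11)) + 16441) = -((2811337/552 + 264*(-11)) + 16441) = -((2811337/552 - 2904) + 16441) = -(1208329/552 + 16441) = -1*10283761/552 = -10283761/552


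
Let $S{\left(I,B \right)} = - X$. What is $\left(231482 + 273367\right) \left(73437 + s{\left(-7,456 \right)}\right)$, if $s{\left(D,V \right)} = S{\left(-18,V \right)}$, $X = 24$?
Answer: $37062479637$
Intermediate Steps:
$S{\left(I,B \right)} = -24$ ($S{\left(I,B \right)} = \left(-1\right) 24 = -24$)
$s{\left(D,V \right)} = -24$
$\left(231482 + 273367\right) \left(73437 + s{\left(-7,456 \right)}\right) = \left(231482 + 273367\right) \left(73437 - 24\right) = 504849 \cdot 73413 = 37062479637$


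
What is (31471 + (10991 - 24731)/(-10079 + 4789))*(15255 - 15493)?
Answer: -3962588854/529 ≈ -7.4907e+6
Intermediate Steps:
(31471 + (10991 - 24731)/(-10079 + 4789))*(15255 - 15493) = (31471 - 13740/(-5290))*(-238) = (31471 - 13740*(-1/5290))*(-238) = (31471 + 1374/529)*(-238) = (16649533/529)*(-238) = -3962588854/529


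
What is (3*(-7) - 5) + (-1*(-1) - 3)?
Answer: -28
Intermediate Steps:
(3*(-7) - 5) + (-1*(-1) - 3) = (-21 - 5) + (1 - 3) = -26 - 2 = -28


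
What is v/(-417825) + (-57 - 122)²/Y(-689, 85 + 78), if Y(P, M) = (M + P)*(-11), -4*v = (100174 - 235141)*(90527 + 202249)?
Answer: -6349466921467/268615050 ≈ -23638.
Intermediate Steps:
v = 9878774598 (v = -(100174 - 235141)*(90527 + 202249)/4 = -(-134967)*292776/4 = -¼*(-39515098392) = 9878774598)
Y(P, M) = -11*M - 11*P
v/(-417825) + (-57 - 122)²/Y(-689, 85 + 78) = 9878774598/(-417825) + (-57 - 122)²/(-11*(85 + 78) - 11*(-689)) = 9878774598*(-1/417825) + (-179)²/(-11*163 + 7579) = -1097641622/46425 + 32041/(-1793 + 7579) = -1097641622/46425 + 32041/5786 = -6349466921467/268615050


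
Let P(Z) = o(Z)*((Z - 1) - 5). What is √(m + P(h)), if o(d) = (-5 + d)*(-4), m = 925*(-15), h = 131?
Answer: 25*I*√123 ≈ 277.26*I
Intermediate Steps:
m = -13875
o(d) = 20 - 4*d
P(Z) = (-6 + Z)*(20 - 4*Z) (P(Z) = (20 - 4*Z)*((Z - 1) - 5) = (20 - 4*Z)*((-1 + Z) - 5) = (20 - 4*Z)*(-6 + Z) = (-6 + Z)*(20 - 4*Z))
√(m + P(h)) = √(-13875 - 4*(-6 + 131)*(-5 + 131)) = √(-13875 - 4*125*126) = √(-13875 - 63000) = √(-76875) = 25*I*√123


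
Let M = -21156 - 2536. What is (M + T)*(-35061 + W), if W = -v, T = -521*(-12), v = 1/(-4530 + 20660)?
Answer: 986291175664/1613 ≈ 6.1146e+8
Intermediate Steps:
v = 1/16130 ≈ 6.1996e-5
M = -23692
T = 6252
W = -1/16130 (W = -1*1/16130 = -1/16130 ≈ -6.1996e-5)
(M + T)*(-35061 + W) = (-23692 + 6252)*(-35061 - 1/16130) = -17440*(-565533931/16130) = 986291175664/1613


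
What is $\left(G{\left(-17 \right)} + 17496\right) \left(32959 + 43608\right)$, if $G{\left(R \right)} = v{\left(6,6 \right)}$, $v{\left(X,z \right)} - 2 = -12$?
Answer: $1338850562$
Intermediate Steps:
$v{\left(X,z \right)} = -10$ ($v{\left(X,z \right)} = 2 - 12 = -10$)
$G{\left(R \right)} = -10$
$\left(G{\left(-17 \right)} + 17496\right) \left(32959 + 43608\right) = \left(-10 + 17496\right) \left(32959 + 43608\right) = 17486 \cdot 76567 = 1338850562$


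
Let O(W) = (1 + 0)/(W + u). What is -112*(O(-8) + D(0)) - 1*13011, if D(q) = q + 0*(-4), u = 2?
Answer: -38977/3 ≈ -12992.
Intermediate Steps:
O(W) = 1/(2 + W) (O(W) = (1 + 0)/(W + 2) = 1/(2 + W))
D(q) = q (D(q) = q + 0 = q)
-112*(O(-8) + D(0)) - 1*13011 = -112*(1/(2 - 8) + 0) - 1*13011 = -112*(1/(-6) + 0) - 13011 = -112*(-⅙ + 0) - 13011 = -112*(-⅙) - 13011 = 56/3 - 13011 = -38977/3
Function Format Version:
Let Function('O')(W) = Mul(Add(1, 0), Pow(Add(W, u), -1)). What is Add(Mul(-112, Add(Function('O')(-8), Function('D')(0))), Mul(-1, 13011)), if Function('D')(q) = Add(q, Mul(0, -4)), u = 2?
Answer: Rational(-38977, 3) ≈ -12992.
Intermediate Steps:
Function('O')(W) = Pow(Add(2, W), -1) (Function('O')(W) = Mul(Add(1, 0), Pow(Add(W, 2), -1)) = Mul(1, Pow(Add(2, W), -1)) = Pow(Add(2, W), -1))
Function('D')(q) = q (Function('D')(q) = Add(q, 0) = q)
Add(Mul(-112, Add(Function('O')(-8), Function('D')(0))), Mul(-1, 13011)) = Add(Mul(-112, Add(Pow(Add(2, -8), -1), 0)), Mul(-1, 13011)) = Add(Mul(-112, Add(Pow(-6, -1), 0)), -13011) = Add(Mul(-112, Add(Rational(-1, 6), 0)), -13011) = Add(Mul(-112, Rational(-1, 6)), -13011) = Add(Rational(56, 3), -13011) = Rational(-38977, 3)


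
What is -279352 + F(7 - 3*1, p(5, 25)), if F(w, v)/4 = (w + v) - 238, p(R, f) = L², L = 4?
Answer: -280224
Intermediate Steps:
p(R, f) = 16 (p(R, f) = 4² = 16)
F(w, v) = -952 + 4*v + 4*w (F(w, v) = 4*((w + v) - 238) = 4*((v + w) - 238) = 4*(-238 + v + w) = -952 + 4*v + 4*w)
-279352 + F(7 - 3*1, p(5, 25)) = -279352 + (-952 + 4*16 + 4*(7 - 3*1)) = -279352 + (-952 + 64 + 4*(7 - 3)) = -279352 + (-952 + 64 + 4*4) = -279352 + (-952 + 64 + 16) = -279352 - 872 = -280224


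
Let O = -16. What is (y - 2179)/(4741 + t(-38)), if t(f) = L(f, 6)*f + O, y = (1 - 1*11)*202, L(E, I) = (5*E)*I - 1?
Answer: -4199/48083 ≈ -0.087328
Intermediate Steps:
L(E, I) = -1 + 5*E*I (L(E, I) = 5*E*I - 1 = -1 + 5*E*I)
y = -2020 (y = (1 - 11)*202 = -10*202 = -2020)
t(f) = -16 + f*(-1 + 30*f) (t(f) = (-1 + 5*f*6)*f - 16 = (-1 + 30*f)*f - 16 = f*(-1 + 30*f) - 16 = -16 + f*(-1 + 30*f))
(y - 2179)/(4741 + t(-38)) = (-2020 - 2179)/(4741 + (-16 - 38*(-1 + 30*(-38)))) = -4199/(4741 + (-16 - 38*(-1 - 1140))) = -4199/(4741 + (-16 - 38*(-1141))) = -4199/(4741 + (-16 + 43358)) = -4199/(4741 + 43342) = -4199/48083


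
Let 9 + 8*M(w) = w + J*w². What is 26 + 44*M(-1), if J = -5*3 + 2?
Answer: -201/2 ≈ -100.50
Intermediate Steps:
J = -13 (J = -15 + 2 = -13)
M(w) = -9/8 - 13*w²/8 + w/8 (M(w) = -9/8 + (w - 13*w²)/8 = -9/8 + (-13*w²/8 + w/8) = -9/8 - 13*w²/8 + w/8)
26 + 44*M(-1) = 26 + 44*(-9/8 - 13/8*(-1)² + (⅛)*(-1)) = 26 + 44*(-9/8 - 13/8*1 - ⅛) = 26 + 44*(-9/8 - 13/8 - ⅛) = 26 + 44*(-23/8) = 26 - 253/2 = -201/2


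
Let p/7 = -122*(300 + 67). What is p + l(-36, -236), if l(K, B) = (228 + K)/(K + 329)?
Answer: -91831282/293 ≈ -3.1342e+5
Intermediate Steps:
l(K, B) = (228 + K)/(329 + K)
p = -313418 (p = 7*(-122*(300 + 67)) = 7*(-122*367) = 7*(-44774) = -313418)
p + l(-36, -236) = -313418 + (228 - 36)/(329 - 36) = -313418 + 192/293 = -91831282/293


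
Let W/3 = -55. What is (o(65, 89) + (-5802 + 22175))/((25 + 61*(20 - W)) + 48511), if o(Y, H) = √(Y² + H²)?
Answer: 16373/59821 + √12146/59821 ≈ 0.27554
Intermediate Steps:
W = -165 (W = 3*(-55) = -165)
o(Y, H) = √(H² + Y²)
(o(65, 89) + (-5802 + 22175))/((25 + 61*(20 - W)) + 48511) = (√(89² + 65²) + (-5802 + 22175))/((25 + 61*(20 - 1*(-165))) + 48511) = (√(7921 + 4225) + 16373)/((25 + 61*(20 + 165)) + 48511) = (√12146 + 16373)/((25 + 61*185) + 48511) = (16373 + √12146)/((25 + 11285) + 48511) = (16373 + √12146)/(11310 + 48511) = (16373 + √12146)/59821 = (16373 + √12146)*(1/59821) = 16373/59821 + √12146/59821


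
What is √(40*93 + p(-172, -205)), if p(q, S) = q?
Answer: 2*√887 ≈ 59.565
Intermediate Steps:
√(40*93 + p(-172, -205)) = √(40*93 - 172) = √(3720 - 172) = √3548 = 2*√887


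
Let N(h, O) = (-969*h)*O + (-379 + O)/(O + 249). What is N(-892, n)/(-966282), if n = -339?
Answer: 13185628381/43482690 ≈ 303.24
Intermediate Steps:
N(h, O) = (-379 + O)/(249 + O) - 969*O*h (N(h, O) = -969*O*h + (-379 + O)/(249 + O) = (-379 + O)/(249 + O) - 969*O*h)
N(-892, n)/(-966282) = ((-379 - 339 - 241281*(-339)*(-892) - 969*(-892)*(-339)**2)/(249 - 339))/(-966282) = ((-379 - 339 - 72960479028 - 969*(-892)*114921)/(-90))*(-1/966282) = -(-379 - 339 - 72960479028 + 99331736508)/90*(-1/966282) = -1/90*26371256762*(-1/966282) = -13185628381/45*(-1/966282) = 13185628381/43482690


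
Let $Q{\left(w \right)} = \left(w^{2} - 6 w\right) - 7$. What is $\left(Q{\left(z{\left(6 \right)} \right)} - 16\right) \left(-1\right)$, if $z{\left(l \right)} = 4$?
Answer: $31$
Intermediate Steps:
$Q{\left(w \right)} = -7 + w^{2} - 6 w$
$\left(Q{\left(z{\left(6 \right)} \right)} - 16\right) \left(-1\right) = \left(\left(-7 + 4^{2} - 24\right) - 16\right) \left(-1\right) = \left(\left(-7 + 16 - 24\right) - 16\right) \left(-1\right) = \left(-15 - 16\right) \left(-1\right) = \left(-31\right) \left(-1\right) = 31$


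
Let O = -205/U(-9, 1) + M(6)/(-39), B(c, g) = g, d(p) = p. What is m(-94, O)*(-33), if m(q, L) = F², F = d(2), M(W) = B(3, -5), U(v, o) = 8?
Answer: -132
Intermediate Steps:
M(W) = -5
O = -7955/312 (O = -205/8 - 5/(-39) = -205*⅛ - 5*(-1/39) = -205/8 + 5/39 = -7955/312 ≈ -25.497)
F = 2
m(q, L) = 4 (m(q, L) = 2² = 4)
m(-94, O)*(-33) = 4*(-33) = -132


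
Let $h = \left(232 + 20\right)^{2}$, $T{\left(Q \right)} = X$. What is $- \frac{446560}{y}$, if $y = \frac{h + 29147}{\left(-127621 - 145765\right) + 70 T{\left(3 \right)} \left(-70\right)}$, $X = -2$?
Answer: $\frac{117706964160}{92651} \approx 1.2704 \cdot 10^{6}$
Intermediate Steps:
$T{\left(Q \right)} = -2$
$h = 63504$ ($h = 252^{2} = 63504$)
$y = - \frac{92651}{263586}$ ($y = \frac{63504 + 29147}{\left(-127621 - 145765\right) + 70 \left(-2\right) \left(-70\right)} = \frac{92651}{\left(-127621 - 145765\right) - -9800} = \frac{92651}{-273386 + 9800} = \frac{92651}{-263586} = 92651 \left(- \frac{1}{263586}\right) = - \frac{92651}{263586} \approx -0.3515$)
$- \frac{446560}{y} = - \frac{446560}{- \frac{92651}{263586}} = \left(-446560\right) \left(- \frac{263586}{92651}\right) = \frac{117706964160}{92651}$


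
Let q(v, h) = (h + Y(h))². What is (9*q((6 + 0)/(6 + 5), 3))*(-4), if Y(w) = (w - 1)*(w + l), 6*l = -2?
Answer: -2500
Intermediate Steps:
l = -⅓ (l = (⅙)*(-2) = -⅓ ≈ -0.33333)
Y(w) = (-1 + w)*(-⅓ + w) (Y(w) = (w - 1)*(w - ⅓) = (-1 + w)*(-⅓ + w))
q(v, h) = (⅓ + h² - h/3)² (q(v, h) = (h + (⅓ + h² - 4*h/3))² = (⅓ + h² - h/3)²)
(9*q((6 + 0)/(6 + 5), 3))*(-4) = (9*((1 - 1*3 + 3*3²)²/9))*(-4) = (9*((1 - 3 + 3*9)²/9))*(-4) = (9*((1 - 3 + 27)²/9))*(-4) = (9*((⅑)*25²))*(-4) = (9*((⅑)*625))*(-4) = (9*(625/9))*(-4) = 625*(-4) = -2500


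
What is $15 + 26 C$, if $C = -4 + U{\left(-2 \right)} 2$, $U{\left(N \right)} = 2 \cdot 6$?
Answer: $535$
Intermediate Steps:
$U{\left(N \right)} = 12$
$C = 20$ ($C = -4 + 12 \cdot 2 = -4 + 24 = 20$)
$15 + 26 C = 15 + 26 \cdot 20 = 15 + 520 = 535$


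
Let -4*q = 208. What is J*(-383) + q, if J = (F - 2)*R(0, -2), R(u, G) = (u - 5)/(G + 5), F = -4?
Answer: -3882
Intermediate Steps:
q = -52 (q = -1/4*208 = -52)
R(u, G) = (-5 + u)/(5 + G)
J = 10 (J = (-4 - 2)*((-5 + 0)/(5 - 2)) = -6*(-5)/3 = -2*(-5) = -6*(-5/3) = 10)
J*(-383) + q = 10*(-383) - 52 = -3830 - 52 = -3882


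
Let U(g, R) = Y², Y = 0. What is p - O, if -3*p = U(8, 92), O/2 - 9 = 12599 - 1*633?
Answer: -23950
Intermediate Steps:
U(g, R) = 0 (U(g, R) = 0² = 0)
O = 23950 (O = 18 + 2*(12599 - 1*633) = 18 + 2*(12599 - 633) = 18 + 2*11966 = 18 + 23932 = 23950)
p = 0 (p = -⅓*0 = 0)
p - O = 0 - 1*23950 = 0 - 23950 = -23950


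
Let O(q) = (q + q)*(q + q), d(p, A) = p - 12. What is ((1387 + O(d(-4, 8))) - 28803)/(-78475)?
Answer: 26392/78475 ≈ 0.33631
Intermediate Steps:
d(p, A) = -12 + p
O(q) = 4*q² (O(q) = (2*q)*(2*q) = 4*q²)
((1387 + O(d(-4, 8))) - 28803)/(-78475) = ((1387 + 4*(-12 - 4)²) - 28803)/(-78475) = ((1387 + 4*(-16)²) - 28803)*(-1/78475) = ((1387 + 4*256) - 28803)*(-1/78475) = ((1387 + 1024) - 28803)*(-1/78475) = (2411 - 28803)*(-1/78475) = -26392*(-1/78475) = 26392/78475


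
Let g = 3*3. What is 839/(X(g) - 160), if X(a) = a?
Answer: -839/151 ≈ -5.5563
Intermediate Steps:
g = 9
839/(X(g) - 160) = 839/(9 - 160) = 839/(-151) = 839*(-1/151) = -839/151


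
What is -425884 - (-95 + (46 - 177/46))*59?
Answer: -19447235/46 ≈ -4.2277e+5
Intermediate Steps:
-425884 - (-95 + (46 - 177/46))*59 = -425884 - (-95 + 1939/46)*59 = -425884 - (-2431)*59/46 = -425884 - 1*(-143429/46) = -425884 + 143429/46 = -19447235/46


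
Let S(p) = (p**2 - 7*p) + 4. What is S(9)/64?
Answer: 11/32 ≈ 0.34375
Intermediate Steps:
S(p) = 4 + p**2 - 7*p
S(9)/64 = (4 + 9**2 - 7*9)/64 = (4 + 81 - 63)/64 = (1/64)*22 = 11/32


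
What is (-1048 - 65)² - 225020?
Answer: 1013749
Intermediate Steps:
(-1048 - 65)² - 225020 = (-1113)² - 225020 = 1238769 - 225020 = 1013749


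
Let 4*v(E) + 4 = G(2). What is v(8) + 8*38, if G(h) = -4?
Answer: 302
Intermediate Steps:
v(E) = -2 (v(E) = -1 + (¼)*(-4) = -1 - 1 = -2)
v(8) + 8*38 = -2 + 8*38 = -2 + 304 = 302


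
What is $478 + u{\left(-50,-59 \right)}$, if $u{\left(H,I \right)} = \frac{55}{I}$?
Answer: $\frac{28147}{59} \approx 477.07$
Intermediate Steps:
$478 + u{\left(-50,-59 \right)} = 478 + \frac{55}{-59} = 478 + 55 \left(- \frac{1}{59}\right) = 478 - \frac{55}{59} = \frac{28147}{59}$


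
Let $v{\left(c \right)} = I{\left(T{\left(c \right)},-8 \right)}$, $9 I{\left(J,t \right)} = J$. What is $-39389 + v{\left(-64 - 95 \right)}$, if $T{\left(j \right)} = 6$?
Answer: $- \frac{118165}{3} \approx -39388.0$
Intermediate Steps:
$I{\left(J,t \right)} = \frac{J}{9}$
$v{\left(c \right)} = \frac{2}{3}$ ($v{\left(c \right)} = \frac{1}{9} \cdot 6 = \frac{2}{3}$)
$-39389 + v{\left(-64 - 95 \right)} = -39389 + \frac{2}{3} = - \frac{118165}{3}$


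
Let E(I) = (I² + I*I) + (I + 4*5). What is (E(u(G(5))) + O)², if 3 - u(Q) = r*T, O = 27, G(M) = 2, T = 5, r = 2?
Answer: 19044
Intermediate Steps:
u(Q) = -7 (u(Q) = 3 - 2*5 = 3 - 1*10 = 3 - 10 = -7)
E(I) = 20 + I + 2*I² (E(I) = (I² + I²) + (I + 20) = 2*I² + (20 + I) = 20 + I + 2*I²)
(E(u(G(5))) + O)² = ((20 - 7 + 2*(-7)²) + 27)² = ((20 - 7 + 2*49) + 27)² = ((20 - 7 + 98) + 27)² = (111 + 27)² = 138² = 19044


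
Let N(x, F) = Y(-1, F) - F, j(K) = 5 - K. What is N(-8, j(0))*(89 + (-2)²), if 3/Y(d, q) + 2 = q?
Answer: -372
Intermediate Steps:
Y(d, q) = 3/(-2 + q)
N(x, F) = -F + 3/(-2 + F) (N(x, F) = 3/(-2 + F) - F = -F + 3/(-2 + F))
N(-8, j(0))*(89 + (-2)²) = ((3 - (5 - 1*0)*(-2 + (5 - 1*0)))/(-2 + (5 - 1*0)))*(89 + (-2)²) = ((3 - (5 + 0)*(-2 + (5 + 0)))/(-2 + (5 + 0)))*(89 + 4) = ((3 - 1*5*(-2 + 5))/(-2 + 5))*93 = ((3 - 1*5*3)/3)*93 = ((3 - 15)/3)*93 = ((⅓)*(-12))*93 = -4*93 = -372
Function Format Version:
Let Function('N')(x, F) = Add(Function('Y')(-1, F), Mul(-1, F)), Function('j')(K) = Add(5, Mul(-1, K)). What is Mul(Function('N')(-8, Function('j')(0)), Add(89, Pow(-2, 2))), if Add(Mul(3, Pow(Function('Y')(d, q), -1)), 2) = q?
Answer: -372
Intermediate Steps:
Function('Y')(d, q) = Mul(3, Pow(Add(-2, q), -1))
Function('N')(x, F) = Add(Mul(-1, F), Mul(3, Pow(Add(-2, F), -1))) (Function('N')(x, F) = Add(Mul(3, Pow(Add(-2, F), -1)), Mul(-1, F)) = Add(Mul(-1, F), Mul(3, Pow(Add(-2, F), -1))))
Mul(Function('N')(-8, Function('j')(0)), Add(89, Pow(-2, 2))) = Mul(Mul(Pow(Add(-2, Add(5, Mul(-1, 0))), -1), Add(3, Mul(-1, Add(5, Mul(-1, 0)), Add(-2, Add(5, Mul(-1, 0)))))), Add(89, Pow(-2, 2))) = Mul(Mul(Pow(Add(-2, Add(5, 0)), -1), Add(3, Mul(-1, Add(5, 0), Add(-2, Add(5, 0))))), Add(89, 4)) = Mul(Mul(Pow(Add(-2, 5), -1), Add(3, Mul(-1, 5, Add(-2, 5)))), 93) = Mul(Mul(Pow(3, -1), Add(3, Mul(-1, 5, 3))), 93) = Mul(Mul(Rational(1, 3), Add(3, -15)), 93) = Mul(Mul(Rational(1, 3), -12), 93) = Mul(-4, 93) = -372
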